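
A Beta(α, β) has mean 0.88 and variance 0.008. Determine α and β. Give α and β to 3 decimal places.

α = 10.736, β = 1.464

Let s = α+β. The Beta variance is μ(1−μ)/(s+1).
So s+1 = μ(1−μ)/σ² = (0.88×0.12)/0.008 = 0.1056/0.008 = 13.2000, giving s = 12.2000.
Then α = μs = 0.88×12.2000 = 10.736 and β = (1−μ)s = 0.12×12.2000 = 1.464.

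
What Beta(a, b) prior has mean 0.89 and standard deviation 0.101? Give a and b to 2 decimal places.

a = 7.65, b = 0.95

σ² = 0.101² = 0.010201.
With s = a+b, Var = μ(1−μ)/(s+1), so s+1 = (0.89×0.11)/0.010201 = 9.5971 and s = 8.5971.
a = μs = 7.65, b = (1−μ)s = 0.95.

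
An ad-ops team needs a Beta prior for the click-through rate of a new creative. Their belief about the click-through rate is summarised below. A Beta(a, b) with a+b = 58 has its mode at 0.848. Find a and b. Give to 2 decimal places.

a = 48.49, b = 9.51

Since the density peak of Beta(a,b) is at (a−1)/(a+b−2),
a = 1 + 0.848(58−2) = 48.49 and b = 58 − 48.49 = 9.51.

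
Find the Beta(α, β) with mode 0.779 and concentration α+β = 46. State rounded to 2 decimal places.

α = 35.28, β = 10.72

For α,β>1 the mode is (α−1)/(α+β−2), so α = mode·(κ−2)+1 = 0.779×44+1 = 35.28.
And β = (1−mode)·(κ−2)+1 = 0.221×44+1 = 10.72.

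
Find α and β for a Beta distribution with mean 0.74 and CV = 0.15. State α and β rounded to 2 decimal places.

Var = (CV·μ)² = (0.15×0.74)² = 0.012321.
α+β = μ(1−μ)/Var − 1 = 0.1924/0.012321 − 1 = 14.6156.
Thus α = 0.74·14.6156 = 10.82 and β = 0.26·14.6156 = 3.80.

α = 10.82, β = 3.80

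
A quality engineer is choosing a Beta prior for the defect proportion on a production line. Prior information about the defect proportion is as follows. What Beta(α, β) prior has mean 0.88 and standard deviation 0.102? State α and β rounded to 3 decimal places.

Variance = 0.102² = 0.010404. The moment-matching identity α+β = μ(1−μ)/Var − 1 gives
α+β = 0.1056/0.010404 − 1 = 9.1499, so α = μ·9.1499 = 8.052 and β = (1−μ)·9.1499 = 1.098.

α = 8.052, β = 1.098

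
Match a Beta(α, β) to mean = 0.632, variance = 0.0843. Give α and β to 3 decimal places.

α = 1.112, β = 0.647

By moment matching, α+β = μ(1−μ)/σ² − 1 = (0.632·0.368)/0.0843 − 1 = 2.7589 − 1 = 1.7589.
Since α/(α+β) = μ, α = 0.632·1.7589 = 1.112 and β = 0.368·1.7589 = 0.647.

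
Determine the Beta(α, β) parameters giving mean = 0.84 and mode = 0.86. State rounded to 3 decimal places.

Let s = α+β. Mean gives α = μs = 0.84s; mode gives (α−1)/(s−2) = 0.86.
Substituting: 0.84s − 1 = 0.86(s−2) = 0.86s − 1.72, so -0.02s = -0.72 and s = 36.0000.
Then α = 0.84×36.0000 = 30.240 and β = s−α = 5.760.

α = 30.240, β = 5.760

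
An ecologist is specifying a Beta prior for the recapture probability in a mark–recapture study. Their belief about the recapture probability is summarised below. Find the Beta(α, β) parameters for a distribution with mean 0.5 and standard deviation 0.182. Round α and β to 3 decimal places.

α = 3.274, β = 3.274

First σ² = 0.033124. Setting α = μn, β = (1−μ)n with n = α+β,
μ(1−μ)/(n+1) = 0.033124 ⇒ n+1 = 0.25/0.033124 = 7.5474 ⇒ n = 6.5474.
Hence α = 0.5×6.5474 = 3.274, β = 0.5×6.5474 = 3.274.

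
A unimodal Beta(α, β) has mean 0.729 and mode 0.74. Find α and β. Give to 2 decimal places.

α = 31.81, β = 11.83

Let s = α+β. Mean gives α = μs = 0.729s; mode gives (α−1)/(s−2) = 0.74.
Substituting: 0.729s − 1 = 0.74(s−2) = 0.74s − 1.48, so -0.011s = -0.48 and s = 43.6364.
Then α = 0.729×43.6364 = 31.81 and β = s−α = 11.83.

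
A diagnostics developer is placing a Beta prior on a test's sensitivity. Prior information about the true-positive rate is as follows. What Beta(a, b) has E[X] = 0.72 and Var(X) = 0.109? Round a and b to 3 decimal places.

a = 0.612, b = 0.238

By moment matching, a+b = μ(1−μ)/σ² − 1 = (0.72·0.28)/0.109 − 1 = 1.8495 − 1 = 0.8495.
Since a/(a+b) = μ, a = 0.72·0.8495 = 0.612 and b = 0.28·0.8495 = 0.238.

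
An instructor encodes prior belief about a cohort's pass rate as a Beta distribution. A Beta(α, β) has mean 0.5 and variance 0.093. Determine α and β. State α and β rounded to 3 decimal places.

α = 0.844, β = 0.844

Write ν = α+β; then α = μν and Var = μ(1−μ)/(ν+1).
ν = μ(1−μ)/Var − 1 = 0.25/0.093 − 1 = 1.6882.
α = 0.5·1.6882 = 0.844, β = 0.5·1.6882 = 0.844.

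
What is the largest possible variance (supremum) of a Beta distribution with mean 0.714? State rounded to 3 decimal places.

Var = μ(1−μ)/(α+β+1), which approaches μ(1−μ) as α+β → 0.
So the supremum is μ(1−μ) = 0.714×0.286 = 0.204.

0.204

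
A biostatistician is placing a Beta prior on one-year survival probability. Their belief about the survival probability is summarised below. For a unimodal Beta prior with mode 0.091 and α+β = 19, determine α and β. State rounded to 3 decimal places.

Since the density peak of Beta(α,β) is at (α−1)/(α+β−2),
α = 1 + 0.091(19−2) = 2.547 and β = 19 − 2.547 = 16.453.

α = 2.547, β = 16.453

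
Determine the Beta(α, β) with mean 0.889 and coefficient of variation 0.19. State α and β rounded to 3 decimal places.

α = 2.186, β = 0.273

Var = (CV·μ)² = (0.19×0.889)² = 0.028531.
α+β = μ(1−μ)/Var − 1 = 0.098679/0.028531 − 1 = 2.4587.
Thus α = 0.889·2.4587 = 2.186 and β = 0.111·2.4587 = 0.273.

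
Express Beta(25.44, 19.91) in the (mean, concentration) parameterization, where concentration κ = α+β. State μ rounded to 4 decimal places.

μ = 0.5610, κ = 45.35

κ = α+β = 25.44+19.91 = 45.35; μ = α/κ = 25.44/45.35 = 0.5610.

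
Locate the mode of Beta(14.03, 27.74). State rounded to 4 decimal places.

0.3276

The density x^(α−1)(1−x)^(β−1) is maximised at (α−1)/(α+β−2) = 13.03/39.77 = 0.3276.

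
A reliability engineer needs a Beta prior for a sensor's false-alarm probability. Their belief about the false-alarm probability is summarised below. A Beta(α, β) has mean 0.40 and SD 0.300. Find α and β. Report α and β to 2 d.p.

α = 0.67, β = 1.00

Variance = 0.300² = 0.090000. The moment-matching identity α+β = μ(1−μ)/Var − 1 gives
α+β = 0.2400/0.090000 − 1 = 1.6667, so α = μ·1.6667 = 0.67 and β = (1−μ)·1.6667 = 1.00.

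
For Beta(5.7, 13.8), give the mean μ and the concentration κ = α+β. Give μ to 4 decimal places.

κ = α+β = 5.7+13.8 = 19.5; μ = α/κ = 5.7/19.5 = 0.2923.

μ = 0.2923, κ = 19.5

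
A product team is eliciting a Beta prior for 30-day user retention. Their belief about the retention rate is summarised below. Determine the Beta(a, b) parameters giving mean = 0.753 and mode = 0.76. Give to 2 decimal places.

With s = a+b: μ = a/s and mode = (a−1)/(s−2). Eliminating a = μs,
μs − 1 = m(s−2) ⇒ s(μ−m) = 1−2m ⇒ s = -0.52/-0.007 = 74.2857.
So a = μs = 55.94, b = (1−μ)s = 18.35.

a = 55.94, b = 18.35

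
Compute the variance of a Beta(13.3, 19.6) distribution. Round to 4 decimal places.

0.0071

α+β = 32.9 and αβ = 260.68, so Var = αβ/[(α+β)²(α+β+1)] = 260.68/36693.699 = 0.0071.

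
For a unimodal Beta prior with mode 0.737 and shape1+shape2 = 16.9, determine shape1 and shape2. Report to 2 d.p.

Since the density peak of Beta(shape1,shape2) is at (shape1−1)/(shape1+shape2−2),
shape1 = 1 + 0.737(16.9−2) = 11.98 and shape2 = 16.9 − 11.98 = 4.92.

shape1 = 11.98, shape2 = 4.92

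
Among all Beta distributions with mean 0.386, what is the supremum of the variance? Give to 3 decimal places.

0.237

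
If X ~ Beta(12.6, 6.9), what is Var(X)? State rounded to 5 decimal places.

0.01115

α+β = 19.5 and αβ = 86.94, so Var = αβ/[(α+β)²(α+β+1)] = 86.94/7795.125 = 0.01115.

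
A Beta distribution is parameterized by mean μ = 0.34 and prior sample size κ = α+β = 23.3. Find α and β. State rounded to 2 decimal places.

α = 7.92, β = 15.38

α = μκ = 0.34×23.3 = 7.92 and β = (1−μ)κ = 0.66×23.3 = 15.38.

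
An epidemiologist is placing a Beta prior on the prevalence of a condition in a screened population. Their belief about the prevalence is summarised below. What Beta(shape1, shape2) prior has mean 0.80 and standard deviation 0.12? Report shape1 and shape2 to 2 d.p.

shape1 = 8.09, shape2 = 2.02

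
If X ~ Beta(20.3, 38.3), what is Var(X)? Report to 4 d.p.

0.0038

α+β = 58.6 and αβ = 777.49, so Var = αβ/[(α+β)²(α+β+1)] = 777.49/204664.016 = 0.0038.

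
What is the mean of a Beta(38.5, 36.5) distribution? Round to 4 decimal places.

0.5133

E[X] = α/(α+β) = 38.5/75.0 = 0.5133.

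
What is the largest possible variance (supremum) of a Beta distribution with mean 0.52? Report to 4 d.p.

Var = μ(1−μ)/(α+β+1), which approaches μ(1−μ) as α+β → 0.
So the supremum is μ(1−μ) = 0.52×0.48 = 0.2496.

0.2496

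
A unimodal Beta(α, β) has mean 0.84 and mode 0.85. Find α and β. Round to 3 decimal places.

With s = α+β: μ = α/s and mode = (α−1)/(s−2). Eliminating α = μs,
μs − 1 = m(s−2) ⇒ s(μ−m) = 1−2m ⇒ s = -0.70/-0.01 = 70.0000.
So α = μs = 58.800, β = (1−μ)s = 11.200.

α = 58.800, β = 11.200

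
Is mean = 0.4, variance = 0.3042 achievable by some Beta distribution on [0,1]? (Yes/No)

No

The Beta variance bound is σ² < μ(1−μ).
Here μ(1−μ) = 0.4×0.6 = 0.24, and 0.3042 ≥ 0.24.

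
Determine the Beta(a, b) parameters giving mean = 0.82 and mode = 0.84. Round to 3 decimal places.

a = 27.880, b = 6.120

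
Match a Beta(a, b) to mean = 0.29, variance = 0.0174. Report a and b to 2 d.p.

a = 3.14, b = 7.69

Let s = a+b. The Beta variance is μ(1−μ)/(s+1).
So s+1 = μ(1−μ)/σ² = (0.29×0.71)/0.0174 = 0.2059/0.0174 = 11.8333, giving s = 10.8333.
Then a = μs = 0.29×10.8333 = 3.14 and b = (1−μ)s = 0.71×10.8333 = 7.69.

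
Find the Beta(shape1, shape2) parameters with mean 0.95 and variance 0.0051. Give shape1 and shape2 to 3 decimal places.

shape1 = 7.898, shape2 = 0.416

By moment matching, shape1+shape2 = μ(1−μ)/σ² − 1 = (0.95·0.05)/0.0051 − 1 = 9.3137 − 1 = 8.3137.
Since shape1/(shape1+shape2) = μ, shape1 = 0.95·8.3137 = 7.898 and shape2 = 0.05·8.3137 = 0.416.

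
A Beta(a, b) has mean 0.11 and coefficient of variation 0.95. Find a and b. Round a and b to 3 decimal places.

σ = CV·μ = 0.95×0.11 = 0.10450, so σ² = 0.010920.
s+1 = μ(1−μ)/σ² = 0.0979/0.010920 = 8.9650, so s = a+b = 7.9650.
a = μs = 0.876, b = (1−μ)s = 7.089.

a = 0.876, b = 7.089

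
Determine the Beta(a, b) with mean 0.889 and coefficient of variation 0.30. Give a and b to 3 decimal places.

a = 0.344, b = 0.043

Var = (CV·μ)² = (0.30×0.889)² = 0.071129.
a+b = μ(1−μ)/Var − 1 = 0.098679/0.071129 − 1 = 0.3873.
Thus a = 0.889·0.3873 = 0.344 and b = 0.111·0.3873 = 0.043.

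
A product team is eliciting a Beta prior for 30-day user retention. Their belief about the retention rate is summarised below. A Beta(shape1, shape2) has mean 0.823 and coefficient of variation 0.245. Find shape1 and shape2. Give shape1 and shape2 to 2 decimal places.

Var = (CV·μ)² = (0.245×0.823)² = 0.040657.
shape1+shape2 = μ(1−μ)/Var − 1 = 0.145671/0.040657 − 1 = 2.5830.
Thus shape1 = 0.823·2.5830 = 2.13 and shape2 = 0.177·2.5830 = 0.46.

shape1 = 2.13, shape2 = 0.46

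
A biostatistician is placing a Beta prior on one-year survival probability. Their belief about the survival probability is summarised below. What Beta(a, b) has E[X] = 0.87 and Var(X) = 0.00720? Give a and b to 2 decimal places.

a = 12.80, b = 1.91

Let s = a+b. The Beta variance is μ(1−μ)/(s+1).
So s+1 = μ(1−μ)/σ² = (0.87×0.13)/0.00720 = 0.1131/0.00720 = 15.7083, giving s = 14.7083.
Then a = μs = 0.87×14.7083 = 12.80 and b = (1−μ)s = 0.13×14.7083 = 1.91.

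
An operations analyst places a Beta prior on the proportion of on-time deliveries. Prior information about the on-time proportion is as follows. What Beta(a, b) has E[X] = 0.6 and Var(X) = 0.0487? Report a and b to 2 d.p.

Write ν = a+b; then a = μν and Var = μ(1−μ)/(ν+1).
ν = μ(1−μ)/Var − 1 = 0.24/0.0487 − 1 = 3.9281.
a = 0.6·3.9281 = 2.36, b = 0.4·3.9281 = 1.57.

a = 2.36, b = 1.57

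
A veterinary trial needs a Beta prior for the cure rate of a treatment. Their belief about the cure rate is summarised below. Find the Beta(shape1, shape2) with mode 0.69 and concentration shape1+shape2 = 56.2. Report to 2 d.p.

Since the density peak of Beta(shape1,shape2) is at (shape1−1)/(shape1+shape2−2),
shape1 = 1 + 0.69(56.2−2) = 38.40 and shape2 = 56.2 − 38.40 = 17.80.

shape1 = 38.40, shape2 = 17.80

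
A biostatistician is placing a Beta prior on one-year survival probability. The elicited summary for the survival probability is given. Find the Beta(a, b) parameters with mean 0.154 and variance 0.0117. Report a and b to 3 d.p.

Write ν = a+b; then a = μν and Var = μ(1−μ)/(ν+1).
ν = μ(1−μ)/Var − 1 = 0.130284/0.0117 − 1 = 10.1354.
a = 0.154·10.1354 = 1.561, b = 0.846·10.1354 = 8.575.

a = 1.561, b = 8.575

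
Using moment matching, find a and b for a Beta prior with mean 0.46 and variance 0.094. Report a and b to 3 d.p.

Write ν = a+b; then a = μν and Var = μ(1−μ)/(ν+1).
ν = μ(1−μ)/Var − 1 = 0.2484/0.094 − 1 = 1.6426.
a = 0.46·1.6426 = 0.756, b = 0.54·1.6426 = 0.887.

a = 0.756, b = 0.887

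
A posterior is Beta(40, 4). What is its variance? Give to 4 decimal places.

Var = αβ/[(α+β)²(α+β+1)] = (40×4)/(44²×45) = 160/87120 = 0.0018.

0.0018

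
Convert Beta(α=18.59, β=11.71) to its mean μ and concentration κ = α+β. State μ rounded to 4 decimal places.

μ = 0.6135, κ = 30.30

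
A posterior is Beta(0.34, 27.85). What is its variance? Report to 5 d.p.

α+β = 28.19 and αβ = 9.4690, so Var = αβ/[(α+β)²(α+β+1)] = 9.4690/23196.595359 = 0.00041.

0.00041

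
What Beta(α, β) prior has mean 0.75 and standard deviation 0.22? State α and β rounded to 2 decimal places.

α = 2.16, β = 0.72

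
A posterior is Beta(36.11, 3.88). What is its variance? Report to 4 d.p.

μ = 36.11/39.99 = 0.902976; Var = μ(1−μ)/(α+β+1) = 0.0876105/40.99 = 0.0021.

0.0021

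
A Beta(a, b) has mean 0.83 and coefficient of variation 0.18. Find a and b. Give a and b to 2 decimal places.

Var = (CV·μ)² = (0.18×0.83)² = 0.022320.
a+b = μ(1−μ)/Var − 1 = 0.1411/0.022320 − 1 = 5.3216.
Thus a = 0.83·5.3216 = 4.42 and b = 0.17·5.3216 = 0.90.

a = 4.42, b = 0.90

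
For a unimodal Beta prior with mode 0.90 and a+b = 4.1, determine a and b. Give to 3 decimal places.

a = 2.890, b = 1.210

Mode = (a−1)/(κ−2) with κ = a+b, so a−1 = 0.90·2.1 = 1.890.
a = 2.890; b = κ − a = 1.210.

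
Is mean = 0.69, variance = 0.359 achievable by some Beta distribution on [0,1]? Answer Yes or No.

The Beta variance bound is σ² < μ(1−μ).
Here μ(1−μ) = 0.69×0.31 = 0.2139, and 0.359 ≥ 0.2139.

No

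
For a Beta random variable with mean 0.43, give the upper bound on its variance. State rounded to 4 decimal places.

0.2451

Var = μ(1−μ)/(α+β+1), which approaches μ(1−μ) as α+β → 0.
So the supremum is μ(1−μ) = 0.43×0.57 = 0.2451.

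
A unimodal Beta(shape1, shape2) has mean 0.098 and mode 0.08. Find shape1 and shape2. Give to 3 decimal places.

shape1 = 4.573, shape2 = 42.093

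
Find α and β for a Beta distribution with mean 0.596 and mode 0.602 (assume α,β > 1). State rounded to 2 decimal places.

α = 20.26, β = 13.74

Let s = α+β. Mean gives α = μs = 0.596s; mode gives (α−1)/(s−2) = 0.602.
Substituting: 0.596s − 1 = 0.602(s−2) = 0.602s − 1.204, so -0.006s = -0.204 and s = 34.0000.
Then α = 0.596×34.0000 = 20.26 and β = s−α = 13.74.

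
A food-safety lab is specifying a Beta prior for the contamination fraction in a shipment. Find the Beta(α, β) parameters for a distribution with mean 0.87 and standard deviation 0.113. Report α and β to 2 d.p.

First σ² = 0.012769. Setting α = μn, β = (1−μ)n with n = α+β,
μ(1−μ)/(n+1) = 0.012769 ⇒ n+1 = 0.1131/0.012769 = 8.8574 ⇒ n = 7.8574.
Hence α = 0.87×7.8574 = 6.84, β = 0.13×7.8574 = 1.02.

α = 6.84, β = 1.02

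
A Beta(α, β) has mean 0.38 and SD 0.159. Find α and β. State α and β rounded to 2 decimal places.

First σ² = 0.025281. Setting α = μn, β = (1−μ)n with n = α+β,
μ(1−μ)/(n+1) = 0.025281 ⇒ n+1 = 0.2356/0.025281 = 9.3193 ⇒ n = 8.3193.
Hence α = 0.38×8.3193 = 3.16, β = 0.62×8.3193 = 5.16.

α = 3.16, β = 5.16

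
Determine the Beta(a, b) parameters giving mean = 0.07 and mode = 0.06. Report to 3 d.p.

a = 6.160, b = 81.840

Let s = a+b. Mean gives a = μs = 0.07s; mode gives (a−1)/(s−2) = 0.06.
Substituting: 0.07s − 1 = 0.06(s−2) = 0.06s − 0.12, so 0.01s = 0.88 and s = 88.0000.
Then a = 0.07×88.0000 = 6.160 and b = s−a = 81.840.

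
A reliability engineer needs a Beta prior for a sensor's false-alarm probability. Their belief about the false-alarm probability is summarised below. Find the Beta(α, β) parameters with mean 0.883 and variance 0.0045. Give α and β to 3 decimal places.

α = 19.389, β = 2.569

Write ν = α+β; then α = μν and Var = μ(1−μ)/(ν+1).
ν = μ(1−μ)/Var − 1 = 0.103311/0.0045 − 1 = 21.9580.
α = 0.883·21.9580 = 19.389, β = 0.117·21.9580 = 2.569.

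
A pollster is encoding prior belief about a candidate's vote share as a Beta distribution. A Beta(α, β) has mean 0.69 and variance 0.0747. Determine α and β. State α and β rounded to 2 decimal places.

α = 1.29, β = 0.58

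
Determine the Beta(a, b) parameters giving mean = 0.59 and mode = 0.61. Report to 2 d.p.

With s = a+b: μ = a/s and mode = (a−1)/(s−2). Eliminating a = μs,
μs − 1 = m(s−2) ⇒ s(μ−m) = 1−2m ⇒ s = -0.22/-0.02 = 11.0000.
So a = μs = 6.49, b = (1−μ)s = 4.51.

a = 6.49, b = 4.51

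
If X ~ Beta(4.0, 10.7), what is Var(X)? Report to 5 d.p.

α+β = 14.7 and αβ = 42.80, so Var = αβ/[(α+β)²(α+β+1)] = 42.80/3392.613 = 0.01262.

0.01262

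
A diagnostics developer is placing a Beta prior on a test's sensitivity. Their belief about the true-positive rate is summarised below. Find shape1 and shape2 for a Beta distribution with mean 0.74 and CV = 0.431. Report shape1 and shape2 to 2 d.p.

σ = CV·μ = 0.431×0.74 = 0.31894, so σ² = 0.101723.
s+1 = μ(1−μ)/σ² = 0.1924/0.101723 = 1.8914, so s = shape1+shape2 = 0.8914.
shape1 = μs = 0.66, shape2 = (1−μ)s = 0.23.

shape1 = 0.66, shape2 = 0.23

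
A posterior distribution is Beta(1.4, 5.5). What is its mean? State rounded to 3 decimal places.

0.203

The Beta mean is α/(α+β) = 1.4/(1.4+5.5) = 0.203.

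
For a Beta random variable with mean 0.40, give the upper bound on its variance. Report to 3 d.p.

0.240

Var = μ(1−μ)/(α+β+1), which approaches μ(1−μ) as α+β → 0.
So the supremum is μ(1−μ) = 0.40×0.60 = 0.240.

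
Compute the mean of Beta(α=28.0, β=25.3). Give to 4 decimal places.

E[X] = α/(α+β) = 28.0/53.3 = 0.5253.

0.5253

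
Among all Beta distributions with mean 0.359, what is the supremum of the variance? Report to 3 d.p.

Var = μ(1−μ)/(α+β+1), which approaches μ(1−μ) as α+β → 0.
So the supremum is μ(1−μ) = 0.359×0.641 = 0.230.

0.230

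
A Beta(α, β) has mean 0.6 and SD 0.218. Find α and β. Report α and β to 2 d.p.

α = 2.43, β = 1.62

Variance = 0.218² = 0.047524. The moment-matching identity α+β = μ(1−μ)/Var − 1 gives
α+β = 0.24/0.047524 − 1 = 4.0501, so α = μ·4.0501 = 2.43 and β = (1−μ)·4.0501 = 1.62.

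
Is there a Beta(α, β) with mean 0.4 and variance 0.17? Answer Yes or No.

The Beta variance bound is σ² < μ(1−μ).
Here μ(1−μ) = 0.4×0.6 = 0.24, and 0.17 < 0.24.

Yes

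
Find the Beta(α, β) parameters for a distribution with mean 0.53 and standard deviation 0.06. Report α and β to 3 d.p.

α = 36.143, β = 32.051

Variance = 0.06² = 0.0036. The moment-matching identity α+β = μ(1−μ)/Var − 1 gives
α+β = 0.2491/0.0036 − 1 = 68.1944, so α = μ·68.1944 = 36.143 and β = (1−μ)·68.1944 = 32.051.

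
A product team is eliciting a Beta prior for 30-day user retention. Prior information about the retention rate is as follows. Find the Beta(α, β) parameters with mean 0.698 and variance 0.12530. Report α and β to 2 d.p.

α = 0.48, β = 0.21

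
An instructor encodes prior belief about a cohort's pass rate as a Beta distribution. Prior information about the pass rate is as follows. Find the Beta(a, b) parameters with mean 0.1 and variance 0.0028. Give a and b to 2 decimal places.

a = 3.11, b = 28.03

Let s = a+b. The Beta variance is μ(1−μ)/(s+1).
So s+1 = μ(1−μ)/σ² = (0.1×0.9)/0.0028 = 0.09/0.0028 = 32.1429, giving s = 31.1429.
Then a = μs = 0.1×31.1429 = 3.11 and b = (1−μ)s = 0.9×31.1429 = 28.03.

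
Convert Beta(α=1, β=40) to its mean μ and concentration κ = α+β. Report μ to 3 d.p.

μ = 0.024, κ = 41

κ = α+β = 1+40 = 41; μ = α/κ = 1/41 = 0.024.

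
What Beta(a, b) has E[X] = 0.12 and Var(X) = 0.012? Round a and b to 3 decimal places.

Write ν = a+b; then a = μν and Var = μ(1−μ)/(ν+1).
ν = μ(1−μ)/Var − 1 = 0.1056/0.012 − 1 = 7.8000.
a = 0.12·7.8000 = 0.936, b = 0.88·7.8000 = 6.864.

a = 0.936, b = 6.864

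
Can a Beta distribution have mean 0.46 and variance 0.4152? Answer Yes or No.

A Beta with mean μ has variance μ(1−μ)/(α+β+1) < μ(1−μ).
Here μ(1−μ) = 0.46×0.54 = 0.2484, and 0.4152 ≥ 0.2484.

No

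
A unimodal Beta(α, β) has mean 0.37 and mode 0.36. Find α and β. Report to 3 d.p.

α = 10.360, β = 17.640

With s = α+β: μ = α/s and mode = (α−1)/(s−2). Eliminating α = μs,
μs − 1 = m(s−2) ⇒ s(μ−m) = 1−2m ⇒ s = 0.28/0.01 = 28.0000.
So α = μs = 10.360, β = (1−μ)s = 17.640.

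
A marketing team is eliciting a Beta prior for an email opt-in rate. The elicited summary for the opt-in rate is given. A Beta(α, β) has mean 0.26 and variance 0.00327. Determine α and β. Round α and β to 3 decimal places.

α = 15.038, β = 42.800

By moment matching, α+β = μ(1−μ)/σ² − 1 = (0.26·0.74)/0.00327 − 1 = 58.8379 − 1 = 57.8379.
Since α/(α+β) = μ, α = 0.26·57.8379 = 15.038 and β = 0.74·57.8379 = 42.800.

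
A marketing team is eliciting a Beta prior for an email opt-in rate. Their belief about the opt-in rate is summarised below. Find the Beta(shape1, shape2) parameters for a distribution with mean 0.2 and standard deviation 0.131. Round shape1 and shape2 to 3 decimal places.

shape1 = 1.665, shape2 = 6.659

Variance = 0.131² = 0.017161. The moment-matching identity shape1+shape2 = μ(1−μ)/Var − 1 gives
shape1+shape2 = 0.16/0.017161 − 1 = 8.3235, so shape1 = μ·8.3235 = 1.665 and shape2 = (1−μ)·8.3235 = 6.659.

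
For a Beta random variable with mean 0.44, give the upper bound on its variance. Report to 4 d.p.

0.2464

For fixed mean μ the Beta variance is μ(1−μ)/(α+β+1), increasing as α+β decreases.
Its least upper bound (not attained) is μ(1−μ) = 0.44·0.56 = 0.2464.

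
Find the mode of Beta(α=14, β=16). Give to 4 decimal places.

0.4643

With α,β > 1, mode = (α−1)/(α+β−2) = 13/28 = 0.4643.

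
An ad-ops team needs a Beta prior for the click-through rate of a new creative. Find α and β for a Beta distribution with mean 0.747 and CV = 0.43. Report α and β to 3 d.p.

σ = CV·μ = 0.43×0.747 = 0.32121, so σ² = 0.103176.
s+1 = μ(1−μ)/σ² = 0.188991/0.103176 = 1.8317, so s = α+β = 0.8317.
α = μs = 0.621, β = (1−μ)s = 0.210.

α = 0.621, β = 0.210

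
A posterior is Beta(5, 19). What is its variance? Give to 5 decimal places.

0.00660

α+β = 24 and αβ = 95, so Var = αβ/[(α+β)²(α+β+1)] = 95/14400 = 0.00660.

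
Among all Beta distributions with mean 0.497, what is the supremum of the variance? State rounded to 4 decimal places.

0.2500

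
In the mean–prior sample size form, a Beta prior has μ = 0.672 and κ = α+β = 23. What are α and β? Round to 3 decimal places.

α = μκ = 0.672×23 = 15.456 and β = (1−μ)κ = 0.328×23 = 7.544.

α = 15.456, β = 7.544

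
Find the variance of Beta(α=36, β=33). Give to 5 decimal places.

0.00356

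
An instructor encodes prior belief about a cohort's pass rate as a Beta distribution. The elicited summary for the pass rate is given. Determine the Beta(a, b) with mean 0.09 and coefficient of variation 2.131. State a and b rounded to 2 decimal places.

Var = (CV·μ)² = (2.131×0.09)² = 0.036783.
a+b = μ(1−μ)/Var − 1 = 0.0819/0.036783 − 1 = 1.2265.
Thus a = 0.09·1.2265 = 0.11 and b = 0.91·1.2265 = 1.12.

a = 0.11, b = 1.12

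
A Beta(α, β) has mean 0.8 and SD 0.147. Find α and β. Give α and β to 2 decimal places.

First σ² = 0.021609. Setting α = μn, β = (1−μ)n with n = α+β,
μ(1−μ)/(n+1) = 0.021609 ⇒ n+1 = 0.16/0.021609 = 7.4043 ⇒ n = 6.4043.
Hence α = 0.8×6.4043 = 5.12, β = 0.2×6.4043 = 1.28.

α = 5.12, β = 1.28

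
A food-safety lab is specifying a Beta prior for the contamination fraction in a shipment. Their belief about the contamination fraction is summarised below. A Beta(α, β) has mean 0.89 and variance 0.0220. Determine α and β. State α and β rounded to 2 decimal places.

α = 3.07, β = 0.38

By moment matching, α+β = μ(1−μ)/σ² − 1 = (0.89·0.11)/0.0220 − 1 = 4.4500 − 1 = 3.4500.
Since α/(α+β) = μ, α = 0.89·3.4500 = 3.07 and β = 0.11·3.4500 = 0.38.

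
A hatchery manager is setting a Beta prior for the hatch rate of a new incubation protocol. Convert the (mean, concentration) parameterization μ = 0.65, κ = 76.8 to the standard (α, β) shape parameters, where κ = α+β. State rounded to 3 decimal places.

α = 49.920, β = 26.880

Split κ in proportion μ : (1−μ): α = 0.65·76.8 = 49.920, β = 76.8 − 49.920 = 26.880.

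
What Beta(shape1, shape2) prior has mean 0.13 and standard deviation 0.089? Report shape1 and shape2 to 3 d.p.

First σ² = 0.007921. Setting shape1 = μn, shape2 = (1−μ)n with n = shape1+shape2,
μ(1−μ)/(n+1) = 0.007921 ⇒ n+1 = 0.1131/0.007921 = 14.2785 ⇒ n = 13.2785.
Hence shape1 = 0.13×13.2785 = 1.726, shape2 = 0.87×13.2785 = 11.552.

shape1 = 1.726, shape2 = 11.552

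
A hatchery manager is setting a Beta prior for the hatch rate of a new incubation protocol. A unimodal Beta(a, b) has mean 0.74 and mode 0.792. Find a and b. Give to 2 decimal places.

With s = a+b: μ = a/s and mode = (a−1)/(s−2). Eliminating a = μs,
μs − 1 = m(s−2) ⇒ s(μ−m) = 1−2m ⇒ s = -0.584/-0.052 = 11.2308.
So a = μs = 8.31, b = (1−μ)s = 2.92.

a = 8.31, b = 2.92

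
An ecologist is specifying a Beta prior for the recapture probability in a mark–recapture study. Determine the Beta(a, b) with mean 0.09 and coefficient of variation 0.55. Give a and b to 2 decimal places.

a = 2.92, b = 29.51

σ = CV·μ = 0.55×0.09 = 0.04950, so σ² = 0.002450.
s+1 = μ(1−μ)/σ² = 0.0819/0.002450 = 33.4252, so s = a+b = 32.4252.
a = μs = 2.92, b = (1−μ)s = 29.51.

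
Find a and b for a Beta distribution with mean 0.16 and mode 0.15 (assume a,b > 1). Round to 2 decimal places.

With s = a+b: μ = a/s and mode = (a−1)/(s−2). Eliminating a = μs,
μs − 1 = m(s−2) ⇒ s(μ−m) = 1−2m ⇒ s = 0.70/0.01 = 70.0000.
So a = μs = 11.20, b = (1−μ)s = 58.80.

a = 11.20, b = 58.80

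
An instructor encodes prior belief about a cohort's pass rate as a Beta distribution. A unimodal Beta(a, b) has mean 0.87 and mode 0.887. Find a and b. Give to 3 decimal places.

a = 39.611, b = 5.919

With s = a+b: μ = a/s and mode = (a−1)/(s−2). Eliminating a = μs,
μs − 1 = m(s−2) ⇒ s(μ−m) = 1−2m ⇒ s = -0.774/-0.017 = 45.5294.
So a = μs = 39.611, b = (1−μ)s = 5.919.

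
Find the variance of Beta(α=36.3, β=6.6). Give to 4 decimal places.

0.0030

Var = αβ/[(α+β)²(α+β+1)] = (36.3×6.6)/(42.9²×43.9) = 239.58/80793.999 = 0.0030.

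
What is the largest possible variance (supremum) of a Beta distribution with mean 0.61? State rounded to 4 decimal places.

0.2379

For fixed mean μ the Beta variance is μ(1−μ)/(α+β+1), increasing as α+β decreases.
Its least upper bound (not attained) is μ(1−μ) = 0.61·0.39 = 0.2379.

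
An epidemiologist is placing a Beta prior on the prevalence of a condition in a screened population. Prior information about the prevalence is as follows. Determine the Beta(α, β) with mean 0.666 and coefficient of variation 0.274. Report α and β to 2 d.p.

α = 3.78, β = 1.90

Var = (CV·μ)² = (0.274×0.666)² = 0.033300.
α+β = μ(1−μ)/Var − 1 = 0.222444/0.033300 − 1 = 5.6799.
Thus α = 0.666·5.6799 = 3.78 and β = 0.334·5.6799 = 1.90.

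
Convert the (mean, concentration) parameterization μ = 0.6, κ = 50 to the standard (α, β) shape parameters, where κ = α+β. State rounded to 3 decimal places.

α = 30.000, β = 20.000

α = μκ = 0.6×50 = 30.000 and β = (1−μ)κ = 0.4×50 = 20.000.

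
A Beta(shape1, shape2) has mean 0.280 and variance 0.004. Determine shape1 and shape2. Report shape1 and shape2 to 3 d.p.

By moment matching, shape1+shape2 = μ(1−μ)/σ² − 1 = (0.280·0.720)/0.004 − 1 = 50.4000 − 1 = 49.4000.
Since shape1/(shape1+shape2) = μ, shape1 = 0.280·49.4000 = 13.832 and shape2 = 0.720·49.4000 = 35.568.

shape1 = 13.832, shape2 = 35.568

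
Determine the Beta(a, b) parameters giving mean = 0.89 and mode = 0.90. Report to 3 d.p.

With s = a+b: μ = a/s and mode = (a−1)/(s−2). Eliminating a = μs,
μs − 1 = m(s−2) ⇒ s(μ−m) = 1−2m ⇒ s = -0.80/-0.01 = 80.0000.
So a = μs = 71.200, b = (1−μ)s = 8.800.

a = 71.200, b = 8.800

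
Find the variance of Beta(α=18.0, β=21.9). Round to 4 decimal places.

0.0061

μ = 18.0/39.9 = 0.451128; Var = μ(1−μ)/(α+β+1) = 0.2476115/40.9 = 0.0061.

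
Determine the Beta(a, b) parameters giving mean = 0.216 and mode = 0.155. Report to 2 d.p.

With s = a+b: μ = a/s and mode = (a−1)/(s−2). Eliminating a = μs,
μs − 1 = m(s−2) ⇒ s(μ−m) = 1−2m ⇒ s = 0.690/0.061 = 11.3115.
So a = μs = 2.44, b = (1−μ)s = 8.87.

a = 2.44, b = 8.87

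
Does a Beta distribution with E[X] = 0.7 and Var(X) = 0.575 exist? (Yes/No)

No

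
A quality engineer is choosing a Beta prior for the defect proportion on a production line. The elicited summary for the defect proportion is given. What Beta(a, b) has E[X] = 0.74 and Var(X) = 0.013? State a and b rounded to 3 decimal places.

a = 10.212, b = 3.588

By moment matching, a+b = μ(1−μ)/σ² − 1 = (0.74·0.26)/0.013 − 1 = 14.8000 − 1 = 13.8000.
Since a/(a+b) = μ, a = 0.74·13.8000 = 10.212 and b = 0.26·13.8000 = 3.588.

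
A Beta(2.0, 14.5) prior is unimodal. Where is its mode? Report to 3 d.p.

With α,β > 1, mode = (α−1)/(α+β−2) = 1.0/14.5 = 0.069.

0.069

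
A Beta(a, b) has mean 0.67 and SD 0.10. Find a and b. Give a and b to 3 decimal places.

a = 14.144, b = 6.966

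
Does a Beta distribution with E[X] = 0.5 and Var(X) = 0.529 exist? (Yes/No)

The Beta variance bound is σ² < μ(1−μ).
Here μ(1−μ) = 0.5×0.5 = 0.25, and 0.529 ≥ 0.25.

No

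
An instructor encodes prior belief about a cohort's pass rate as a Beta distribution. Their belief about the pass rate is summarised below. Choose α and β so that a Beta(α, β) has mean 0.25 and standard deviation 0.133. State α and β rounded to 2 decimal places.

α = 2.40, β = 7.20

Variance = 0.133² = 0.017689. The moment-matching identity α+β = μ(1−μ)/Var − 1 gives
α+β = 0.1875/0.017689 − 1 = 9.5998, so α = μ·9.5998 = 2.40 and β = (1−μ)·9.5998 = 7.20.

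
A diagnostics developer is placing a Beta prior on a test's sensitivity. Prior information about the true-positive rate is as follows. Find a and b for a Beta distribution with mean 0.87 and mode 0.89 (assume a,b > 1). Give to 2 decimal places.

With s = a+b: μ = a/s and mode = (a−1)/(s−2). Eliminating a = μs,
μs − 1 = m(s−2) ⇒ s(μ−m) = 1−2m ⇒ s = -0.78/-0.02 = 39.0000.
So a = μs = 33.93, b = (1−μ)s = 5.07.

a = 33.93, b = 5.07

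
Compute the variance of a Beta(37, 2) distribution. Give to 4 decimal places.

Var = αβ/[(α+β)²(α+β+1)] = (37×2)/(39²×40) = 74/60840 = 0.0012.

0.0012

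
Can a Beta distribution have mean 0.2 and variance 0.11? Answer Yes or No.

Yes

A Beta with mean μ has variance μ(1−μ)/(α+β+1) < μ(1−μ).
Here μ(1−μ) = 0.2×0.8 = 0.16, and 0.11 < 0.16.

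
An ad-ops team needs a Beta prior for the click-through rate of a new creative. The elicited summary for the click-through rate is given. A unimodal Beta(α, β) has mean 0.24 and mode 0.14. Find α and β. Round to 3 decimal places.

With s = α+β: μ = α/s and mode = (α−1)/(s−2). Eliminating α = μs,
μs − 1 = m(s−2) ⇒ s(μ−m) = 1−2m ⇒ s = 0.72/0.10 = 7.2000.
So α = μs = 1.728, β = (1−μ)s = 5.472.

α = 1.728, β = 5.472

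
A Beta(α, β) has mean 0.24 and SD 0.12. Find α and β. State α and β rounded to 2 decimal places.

First σ² = 0.0144. Setting α = μn, β = (1−μ)n with n = α+β,
μ(1−μ)/(n+1) = 0.0144 ⇒ n+1 = 0.1824/0.0144 = 12.6667 ⇒ n = 11.6667.
Hence α = 0.24×11.6667 = 2.80, β = 0.76×11.6667 = 8.87.

α = 2.80, β = 8.87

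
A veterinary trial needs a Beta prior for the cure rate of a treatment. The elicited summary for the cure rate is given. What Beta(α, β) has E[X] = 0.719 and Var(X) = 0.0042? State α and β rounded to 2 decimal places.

α = 33.87, β = 13.24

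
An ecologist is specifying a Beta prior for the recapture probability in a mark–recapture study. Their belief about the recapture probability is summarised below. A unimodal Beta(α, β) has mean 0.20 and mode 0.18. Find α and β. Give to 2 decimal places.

Let s = α+β. Mean gives α = μs = 0.20s; mode gives (α−1)/(s−2) = 0.18.
Substituting: 0.20s − 1 = 0.18(s−2) = 0.18s − 0.36, so 0.02s = 0.64 and s = 32.0000.
Then α = 0.20×32.0000 = 6.40 and β = s−α = 25.60.

α = 6.40, β = 25.60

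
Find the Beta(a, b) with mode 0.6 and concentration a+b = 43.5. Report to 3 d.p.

a = 25.900, b = 17.600

Since the density peak of Beta(a,b) is at (a−1)/(a+b−2),
a = 1 + 0.6(43.5−2) = 25.900 and b = 43.5 − 25.900 = 17.600.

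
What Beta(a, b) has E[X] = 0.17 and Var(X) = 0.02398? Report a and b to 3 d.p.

a = 0.830, b = 4.054

Let s = a+b. The Beta variance is μ(1−μ)/(s+1).
So s+1 = μ(1−μ)/σ² = (0.17×0.83)/0.02398 = 0.1411/0.02398 = 5.8841, giving s = 4.8841.
Then a = μs = 0.17×4.8841 = 0.830 and b = (1−μ)s = 0.83×4.8841 = 4.054.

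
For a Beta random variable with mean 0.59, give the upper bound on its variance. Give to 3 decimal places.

For fixed mean μ the Beta variance is μ(1−μ)/(α+β+1), increasing as α+β decreases.
Its least upper bound (not attained) is μ(1−μ) = 0.59·0.41 = 0.242.

0.242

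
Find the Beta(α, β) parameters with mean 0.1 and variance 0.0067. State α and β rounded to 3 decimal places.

α = 1.243, β = 11.190

Write ν = α+β; then α = μν and Var = μ(1−μ)/(ν+1).
ν = μ(1−μ)/Var − 1 = 0.09/0.0067 − 1 = 12.4328.
α = 0.1·12.4328 = 1.243, β = 0.9·12.4328 = 11.190.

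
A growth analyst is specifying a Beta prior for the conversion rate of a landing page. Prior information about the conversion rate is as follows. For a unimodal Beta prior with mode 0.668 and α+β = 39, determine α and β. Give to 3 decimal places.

Mode = (α−1)/(κ−2) with κ = α+β, so α−1 = 0.668·37 = 24.716.
α = 25.716; β = κ − α = 13.284.

α = 25.716, β = 13.284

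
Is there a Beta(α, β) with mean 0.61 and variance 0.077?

Yes

For any Beta, Var(X) < E[X]·(1−E[X]).
Here μ(1−μ) = 0.61×0.39 = 0.2379, and 0.077 < 0.2379.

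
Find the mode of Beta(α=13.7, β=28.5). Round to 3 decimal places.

0.316

The density x^(α−1)(1−x)^(β−1) is maximised at (α−1)/(α+β−2) = 12.7/40.2 = 0.316.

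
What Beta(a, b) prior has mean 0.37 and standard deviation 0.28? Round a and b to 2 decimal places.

a = 0.73, b = 1.24

σ² = 0.28² = 0.0784.
With s = a+b, Var = μ(1−μ)/(s+1), so s+1 = (0.37×0.63)/0.0784 = 2.9732 and s = 1.9732.
a = μs = 0.73, b = (1−μ)s = 1.24.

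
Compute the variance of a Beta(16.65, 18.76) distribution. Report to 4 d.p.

0.0068

α+β = 35.41 and αβ = 312.3540, so Var = αβ/[(α+β)²(α+β+1)] = 312.3540/45653.337521 = 0.0068.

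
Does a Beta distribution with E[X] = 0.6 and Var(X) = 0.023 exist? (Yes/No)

A Beta with mean μ has variance μ(1−μ)/(α+β+1) < μ(1−μ).
Here μ(1−μ) = 0.6×0.4 = 0.24, and 0.023 < 0.24.

Yes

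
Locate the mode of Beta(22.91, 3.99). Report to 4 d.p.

0.8799

With α,β > 1, mode = (α−1)/(α+β−2) = 21.91/24.90 = 0.8799.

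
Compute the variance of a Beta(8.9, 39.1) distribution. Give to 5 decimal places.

μ = 8.9/48.0 = 0.185417; Var = μ(1−μ)/(α+β+1) = 0.1510373/49.0 = 0.00308.

0.00308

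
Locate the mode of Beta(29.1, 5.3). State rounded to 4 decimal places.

With α,β > 1, mode = (α−1)/(α+β−2) = 28.1/32.4 = 0.8673.

0.8673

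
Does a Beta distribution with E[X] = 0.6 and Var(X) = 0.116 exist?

For any Beta, Var(X) < E[X]·(1−E[X]).
Here μ(1−μ) = 0.6×0.4 = 0.24, and 0.116 < 0.24.

Yes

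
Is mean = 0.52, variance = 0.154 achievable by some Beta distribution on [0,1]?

The Beta variance bound is σ² < μ(1−μ).
Here μ(1−μ) = 0.52×0.48 = 0.2496, and 0.154 < 0.2496.

Yes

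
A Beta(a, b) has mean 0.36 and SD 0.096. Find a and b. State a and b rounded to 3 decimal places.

σ² = 0.096² = 0.009216.
With s = a+b, Var = μ(1−μ)/(s+1), so s+1 = (0.36×0.64)/0.009216 = 25.0000 and s = 24.0000.
a = μs = 8.640, b = (1−μ)s = 15.360.

a = 8.640, b = 15.360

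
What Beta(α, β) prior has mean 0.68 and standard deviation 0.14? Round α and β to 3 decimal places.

σ² = 0.14² = 0.0196.
With s = α+β, Var = μ(1−μ)/(s+1), so s+1 = (0.68×0.32)/0.0196 = 11.1020 and s = 10.1020.
α = μs = 6.869, β = (1−μ)s = 3.233.

α = 6.869, β = 3.233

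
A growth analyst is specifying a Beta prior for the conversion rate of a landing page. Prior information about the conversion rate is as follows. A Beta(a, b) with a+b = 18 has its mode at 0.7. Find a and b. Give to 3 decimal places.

Mode = (a−1)/(κ−2) with κ = a+b, so a−1 = 0.7·16 = 11.200.
a = 12.200; b = κ − a = 5.800.

a = 12.200, b = 5.800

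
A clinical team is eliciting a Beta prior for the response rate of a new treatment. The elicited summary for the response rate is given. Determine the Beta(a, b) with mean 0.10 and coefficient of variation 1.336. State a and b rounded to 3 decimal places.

a = 0.404, b = 3.638

Var = (CV·μ)² = (1.336×0.10)² = 0.017849.
a+b = μ(1−μ)/Var − 1 = 0.0900/0.017849 − 1 = 4.0423.
Thus a = 0.10·4.0423 = 0.404 and b = 0.90·4.0423 = 3.638.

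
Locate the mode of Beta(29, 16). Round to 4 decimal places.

0.6512

With α,β > 1, mode = (α−1)/(α+β−2) = 28/43 = 0.6512.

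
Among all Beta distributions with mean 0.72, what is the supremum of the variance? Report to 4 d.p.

0.2016

For fixed mean μ the Beta variance is μ(1−μ)/(α+β+1), increasing as α+β decreases.
Its least upper bound (not attained) is μ(1−μ) = 0.72·0.28 = 0.2016.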